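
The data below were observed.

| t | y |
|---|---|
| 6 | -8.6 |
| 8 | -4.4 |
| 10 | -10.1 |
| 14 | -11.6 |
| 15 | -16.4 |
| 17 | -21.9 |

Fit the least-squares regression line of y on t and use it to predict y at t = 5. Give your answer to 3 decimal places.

-3.821

n = 6, Σx = 70, Σy = -73, Σxy = -968.5, Σx² = 910
Sxx = Σx² − (Σx)²/n = 910 − 816.666667 = 93.333333
Sxy = Σxy − (Σx)(Σy)/n = -968.5 − (-851.666667) = -116.833333
b = Sxy/Sxx = -116.833333/93.333333 = -1.251786
a = ȳ − b·x̄ = -12.166667 − (-1.251786)·11.666667 = 2.4375
ŷ(5) = a + b·5 = 2.4375 + (-1.251786)·5 = -3.821429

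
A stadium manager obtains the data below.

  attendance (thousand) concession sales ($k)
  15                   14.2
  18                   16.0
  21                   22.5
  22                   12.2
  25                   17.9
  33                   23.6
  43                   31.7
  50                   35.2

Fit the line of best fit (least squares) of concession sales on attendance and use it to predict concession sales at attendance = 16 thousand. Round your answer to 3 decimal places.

14.052

n = 8, Σx = 227, Σy = 173.3, Σxy = 5591.3, Σx² = 7537
Sxx = Σx² − (Σx)²/n = 7537 − 6441.125 = 1095.875
Sxy = Σxy − (Σx)(Σy)/n = 5591.3 − 4917.3875 = 673.9125
b = Sxy/Sxx = 673.9125/1095.875 = 0.614954
a = ȳ − b·x̄ = 21.6625 − 0.614954·28.375 = 4.213186
ŷ(16) = a + b·16 = 4.213186 + 0.614954·16 = 14.052447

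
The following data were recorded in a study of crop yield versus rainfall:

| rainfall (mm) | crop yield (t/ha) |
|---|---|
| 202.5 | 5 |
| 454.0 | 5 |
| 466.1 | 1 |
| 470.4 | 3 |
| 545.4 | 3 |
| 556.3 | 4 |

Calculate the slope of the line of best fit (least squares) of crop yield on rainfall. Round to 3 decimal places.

-0.005

n = 6, Σx = 2694.7, Σy = 21, Σxy = 9021.2, Σx² = 1292578.47
Sxx = Σx² − (Σx)²/n = 1292578.47 − 1210234.681667 = 82343.788333
Sxy = Σxy − (Σx)(Σy)/n = 9021.2 − 9431.45 = -410.25
b = Sxy/Sxx = -410.25/82343.788333 = -0.004982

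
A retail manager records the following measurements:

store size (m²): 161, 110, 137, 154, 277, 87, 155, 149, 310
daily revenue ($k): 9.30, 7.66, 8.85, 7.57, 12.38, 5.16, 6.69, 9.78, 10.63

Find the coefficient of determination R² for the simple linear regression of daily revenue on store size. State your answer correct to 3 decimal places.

0.652

n = 9, Σx = 1540, Σy = 78.02, Σxy = 14385.78, Σx² = 307130, Σy² = 714.0844
Sxx = Σx² − (Σx)²/n = 307130 − 263511.111111 = 43618.888889
Sxy = Σxy − (Σx)(Σy)/n = 14385.78 − 13350.088889 = 1035.691111
Syy = Σy² − (Σy)²/n = 714.0844 − 676.346711 = 37.737689
R² = Sxy²/(Sxx·Syy) = (1035.691111)²/(43618.888889·37.737689) = 0.651644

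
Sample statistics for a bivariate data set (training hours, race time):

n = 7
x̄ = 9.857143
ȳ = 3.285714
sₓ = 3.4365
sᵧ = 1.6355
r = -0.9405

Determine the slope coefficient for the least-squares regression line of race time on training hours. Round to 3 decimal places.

b = r · sᵧ/sₓ = -0.9405 · 1.6355/3.4365 = -0.447603

-0.448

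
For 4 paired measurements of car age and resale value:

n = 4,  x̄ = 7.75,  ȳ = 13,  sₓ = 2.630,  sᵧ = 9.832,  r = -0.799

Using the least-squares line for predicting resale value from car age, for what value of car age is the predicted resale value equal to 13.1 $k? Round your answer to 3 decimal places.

7.717

b = r · sᵧ/sₓ = -0.799 · 9.832/2.63 = -2.986984
a = ȳ − b·x̄ = 13 − (-2.986984)·7.75 = 36.149126
Set a + b·x = 13.1: x = (13.1 − 36.149126) / (-2.986984) = 7.716521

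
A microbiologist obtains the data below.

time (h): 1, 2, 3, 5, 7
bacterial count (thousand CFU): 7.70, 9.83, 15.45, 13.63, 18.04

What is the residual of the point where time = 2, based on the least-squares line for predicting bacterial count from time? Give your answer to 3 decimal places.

-0.659

n = 5, Σx = 18, Σy = 64.65, Σxy = 268.14, Σx² = 88
Sxx = Σx² − (Σx)²/n = 88 − 64.8 = 23.2
Sxy = Σxy − (Σx)(Σy)/n = 268.14 − 232.74 = 35.4
b = Sxy/Sxx = 35.4/23.2 = 1.525862
a = ȳ − b·x̄ = 12.93 − 1.525862·3.6 = 7.436897
ŷ(2) = 7.436897 + 1.525862·2 = 10.488621
residual = y − ŷ = 9.83 − 10.488621 = -0.658621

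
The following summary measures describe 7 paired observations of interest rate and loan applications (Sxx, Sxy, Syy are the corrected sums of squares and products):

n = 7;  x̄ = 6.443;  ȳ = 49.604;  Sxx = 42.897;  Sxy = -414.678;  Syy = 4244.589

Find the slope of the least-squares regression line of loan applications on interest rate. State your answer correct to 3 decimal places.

b = Sxy/Sxx = -414.678/42.897 = -9.666830

-9.667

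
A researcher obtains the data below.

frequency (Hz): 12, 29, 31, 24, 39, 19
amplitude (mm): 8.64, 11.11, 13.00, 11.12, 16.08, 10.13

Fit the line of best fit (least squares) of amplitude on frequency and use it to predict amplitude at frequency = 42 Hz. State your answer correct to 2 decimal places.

n = 6, Σx = 154, Σy = 70.08, Σxy = 1915.34, Σx² = 4404
Sxx = Σx² − (Σx)²/n = 4404 − 3952.666667 = 451.333333
Sxy = Σxy − (Σx)(Σy)/n = 1915.34 − 1798.72 = 116.62
b = Sxy/Sxx = 116.62/451.333333 = 0.258390
a = ȳ − b·x̄ = 11.68 − 0.258390·25.666667 = 5.047991
ŷ(42) = a + b·42 = 5.047991 + 0.258390·42 = 15.900369

15.90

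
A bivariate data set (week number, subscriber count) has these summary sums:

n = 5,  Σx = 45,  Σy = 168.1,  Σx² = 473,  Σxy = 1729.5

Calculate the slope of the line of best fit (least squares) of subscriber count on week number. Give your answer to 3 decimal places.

3.185

Sxx = Σx² − (Σx)²/n = 473 − 405 = 68
Sxy = Σxy − (Σx)(Σy)/n = 1729.5 − 1512.9 = 216.6
b = Sxy/Sxx = 216.6/68 = 3.185294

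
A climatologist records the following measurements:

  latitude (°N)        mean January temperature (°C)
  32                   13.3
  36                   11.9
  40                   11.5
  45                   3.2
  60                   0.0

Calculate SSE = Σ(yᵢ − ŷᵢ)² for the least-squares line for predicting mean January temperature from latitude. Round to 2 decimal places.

n = 5, Σx = 213, Σy = 39.9, Σxy = 1458, Σx² = 9545, Σy² = 460.99
Sxx = Σx² − (Σx)²/n = 9545 − 9073.8 = 471.2
Sxy = Σxy − (Σx)(Σy)/n = 1458 − 1699.74 = -241.74
Syy = Σy² − (Σy)²/n = 460.99 − 318.402 = 142.588
b = Sxy/Sxx = -241.74/471.2 = -0.513031
SSE = Syy − b·Sxy = 142.588 − (-0.513031)·(-241.74) = 18.567992

18.57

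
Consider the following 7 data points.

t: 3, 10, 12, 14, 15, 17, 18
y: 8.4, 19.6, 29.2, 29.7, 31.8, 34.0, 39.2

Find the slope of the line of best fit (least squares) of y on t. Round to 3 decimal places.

n = 7, Σx = 89, Σy = 191.9, Σxy = 2748, Σx² = 1287
Sxx = Σx² − (Σx)²/n = 1287 − 1131.571429 = 155.428571
Sxy = Σxy − (Σx)(Σy)/n = 2748 − 2439.871429 = 308.128571
b = Sxy/Sxx = 308.128571/155.428571 = 1.982445

1.982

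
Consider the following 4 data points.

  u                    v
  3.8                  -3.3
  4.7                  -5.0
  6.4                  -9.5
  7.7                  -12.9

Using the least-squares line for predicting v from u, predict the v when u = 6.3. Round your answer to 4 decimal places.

-9.2993

n = 4, Σx = 22.6, Σy = -30.7, Σxy = -196.17, Σx² = 136.78
Sxx = Σx² − (Σx)²/n = 136.78 − 127.69 = 9.09
Sxy = Σxy − (Σx)(Σy)/n = -196.17 − (-173.455) = -22.715
b = Sxy/Sxx = -22.715/9.09 = -2.498900
a = ȳ − b·x̄ = -7.675 − (-2.498900)·5.65 = 6.443784
ŷ(6.3) = a + b·6.3 = 6.443784 + (-2.498900)·6.3 = -9.299285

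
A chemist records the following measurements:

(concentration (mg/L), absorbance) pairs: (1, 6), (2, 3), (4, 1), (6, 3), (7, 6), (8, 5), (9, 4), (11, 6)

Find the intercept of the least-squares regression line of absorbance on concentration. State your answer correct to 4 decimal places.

3.2500

n = 8, Σx = 48, Σy = 34, Σxy = 218, Σx² = 372
Sxx = Σx² − (Σx)²/n = 372 − 288 = 84
Sxy = Σxy − (Σx)(Σy)/n = 218 − 204 = 14
b = Sxy/Sxx = 14/84 = 0.166667
a = ȳ − b·x̄ = 4.25 − 0.166667·6 = 3.25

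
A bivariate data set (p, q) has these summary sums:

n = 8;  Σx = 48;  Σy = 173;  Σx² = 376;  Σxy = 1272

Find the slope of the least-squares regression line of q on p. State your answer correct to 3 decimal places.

Sxx = Σx² − (Σx)²/n = 376 − 288 = 88
Sxy = Σxy − (Σx)(Σy)/n = 1272 − 1038 = 234
b = Sxy/Sxx = 234/88 = 2.659091

2.659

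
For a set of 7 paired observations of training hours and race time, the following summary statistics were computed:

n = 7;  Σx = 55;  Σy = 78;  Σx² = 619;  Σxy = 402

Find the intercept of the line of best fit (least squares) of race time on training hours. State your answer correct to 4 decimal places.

Sxx = Σx² − (Σx)²/n = 619 − 432.142857 = 186.857143
Sxy = Σxy − (Σx)(Σy)/n = 402 − 612.857143 = -210.857143
b = Sxy/Sxx = -210.857143/186.857143 = -1.128440
a = ȳ − b·x̄ = 11.142857 − (-1.128440)·7.857143 = 20.009174

20.0092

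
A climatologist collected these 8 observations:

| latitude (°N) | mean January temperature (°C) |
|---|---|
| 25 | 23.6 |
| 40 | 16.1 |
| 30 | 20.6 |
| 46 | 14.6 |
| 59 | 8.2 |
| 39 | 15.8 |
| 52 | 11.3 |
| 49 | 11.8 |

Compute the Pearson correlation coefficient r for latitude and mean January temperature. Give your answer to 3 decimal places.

-0.992

n = 8, Σx = 340, Σy = 122, Σxy = 4789.4, Σx² = 15348, Σy² = 2037.5
Sxx = Σx² − (Σx)²/n = 15348 − 14450 = 898
Sxy = Σxy − (Σx)(Σy)/n = 4789.4 − 5185 = -395.6
Syy = Σy² − (Σy)²/n = 2037.5 − 1860.5 = 177
r = Sxy/√(Sxx·Syy) = -395.6/√(158946) = -395.6/398.680323 = -0.992274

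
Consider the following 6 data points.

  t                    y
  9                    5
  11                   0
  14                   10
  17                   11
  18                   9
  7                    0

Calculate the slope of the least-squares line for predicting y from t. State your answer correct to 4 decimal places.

n = 6, Σx = 76, Σy = 35, Σxy = 534, Σx² = 1060
Sxx = Σx² − (Σx)²/n = 1060 − 962.666667 = 97.333333
Sxy = Σxy − (Σx)(Σy)/n = 534 − 443.333333 = 90.666667
b = Sxy/Sxx = 90.666667/97.333333 = 0.931507

0.9315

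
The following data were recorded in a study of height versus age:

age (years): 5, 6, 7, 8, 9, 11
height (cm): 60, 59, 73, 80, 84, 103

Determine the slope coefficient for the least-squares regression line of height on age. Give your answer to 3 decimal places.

n = 6, Σx = 46, Σy = 459, Σxy = 3694, Σx² = 376
Sxx = Σx² − (Σx)²/n = 376 − 352.666667 = 23.333333
Sxy = Σxy − (Σx)(Σy)/n = 3694 − 3519 = 175
b = Sxy/Sxx = 175/23.333333 = 7.5

7.500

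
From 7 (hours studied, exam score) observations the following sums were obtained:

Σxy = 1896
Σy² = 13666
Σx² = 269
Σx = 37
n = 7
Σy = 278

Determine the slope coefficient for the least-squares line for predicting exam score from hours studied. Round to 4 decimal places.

Sxx = Σx² − (Σx)²/n = 269 − 195.571429 = 73.428571
Sxy = Σxy − (Σx)(Σy)/n = 1896 − 1469.428571 = 426.571429
b = Sxy/Sxx = 426.571429/73.428571 = 5.809339

5.8093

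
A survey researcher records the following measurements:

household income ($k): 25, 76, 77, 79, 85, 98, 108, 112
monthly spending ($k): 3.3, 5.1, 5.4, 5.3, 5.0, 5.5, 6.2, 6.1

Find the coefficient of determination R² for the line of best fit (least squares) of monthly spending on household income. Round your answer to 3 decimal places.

0.939

n = 8, Σx = 660, Σy = 41.9, Σxy = 3621.4, Σx² = 59608, Σy² = 225.05
Sxx = Σx² − (Σx)²/n = 59608 − 54450 = 5158
Sxy = Σxy − (Σx)(Σy)/n = 3621.4 − 3456.75 = 164.65
Syy = Σy² − (Σy)²/n = 225.05 − 219.45125 = 5.59875
R² = Sxy²/(Sxx·Syy) = (164.65)²/(5158·5.59875) = 0.938752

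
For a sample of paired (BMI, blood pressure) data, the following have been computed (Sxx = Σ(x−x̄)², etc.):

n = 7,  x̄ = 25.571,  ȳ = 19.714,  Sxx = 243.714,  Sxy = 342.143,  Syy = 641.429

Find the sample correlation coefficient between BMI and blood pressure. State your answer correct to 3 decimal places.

r = Sxy/√(Sxx·Syy) = 342.143/√(156325.227306) = 342.143/395.379852 = 0.865353

0.865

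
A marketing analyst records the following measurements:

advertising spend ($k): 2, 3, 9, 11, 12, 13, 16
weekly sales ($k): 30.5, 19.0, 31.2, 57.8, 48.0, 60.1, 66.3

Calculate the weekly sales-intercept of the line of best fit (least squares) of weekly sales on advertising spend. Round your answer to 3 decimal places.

15.402

n = 7, Σx = 66, Σy = 312.9, Σxy = 3452.7, Σx² = 784
Sxx = Σx² − (Σx)²/n = 784 − 622.285714 = 161.714286
Sxy = Σxy − (Σx)(Σy)/n = 3452.7 − 2950.2 = 502.5
b = Sxy/Sxx = 502.5/161.714286 = 3.107332
a = ȳ − b·x̄ = 44.7 − 3.107332·9.428571 = 15.402297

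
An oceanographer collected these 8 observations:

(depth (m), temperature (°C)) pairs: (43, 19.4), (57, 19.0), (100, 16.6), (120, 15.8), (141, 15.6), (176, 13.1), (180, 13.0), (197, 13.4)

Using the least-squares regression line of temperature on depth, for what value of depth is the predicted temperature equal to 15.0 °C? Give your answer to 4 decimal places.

143.7480

n = 8, Σx = 1014, Σy = 125.9, Σxy = 14958.2, Σx² = 151564
Sxx = Σx² − (Σx)²/n = 151564 − 128524.5 = 23039.5
Sxy = Σxy − (Σx)(Σy)/n = 14958.2 − 15957.825 = -999.625
b = Sxy/Sxx = -999.625/23039.5 = -0.043387
a = ȳ − b·x̄ = 15.7375 − (-0.043387)·126.75 = 21.236858
Set a + b·x = 15.0: x = (15.0 − 21.236858) / (-0.043387) = 143.748006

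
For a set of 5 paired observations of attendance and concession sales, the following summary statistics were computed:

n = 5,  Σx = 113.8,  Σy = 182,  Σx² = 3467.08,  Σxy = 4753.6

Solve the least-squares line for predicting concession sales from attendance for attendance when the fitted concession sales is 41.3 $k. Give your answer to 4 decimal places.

29.7899

Sxx = Σx² − (Σx)²/n = 3467.08 − 2590.088 = 876.992
Sxy = Σxy − (Σx)(Σy)/n = 4753.6 − 4142.32 = 611.28
b = Sxy/Sxx = 611.28/876.992 = 0.697019
a = ȳ − b·x̄ = 36.4 − 0.697019·22.76 = 20.535850
Set a + b·x = 41.3: x = (41.3 − 20.535850) / 0.697019 = 29.789938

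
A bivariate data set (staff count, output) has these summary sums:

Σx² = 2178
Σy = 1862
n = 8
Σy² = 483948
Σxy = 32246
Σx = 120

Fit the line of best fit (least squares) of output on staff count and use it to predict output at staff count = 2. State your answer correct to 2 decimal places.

Sxx = Σx² − (Σx)²/n = 2178 − 1800 = 378
Sxy = Σxy − (Σx)(Σy)/n = 32246 − 27930 = 4316
b = Sxy/Sxx = 4316/378 = 11.417989
a = ȳ − b·x̄ = 232.75 − 11.417989·15 = 61.480159
ŷ(2) = a + b·2 = 61.480159 + 11.417989·2 = 84.316138

84.32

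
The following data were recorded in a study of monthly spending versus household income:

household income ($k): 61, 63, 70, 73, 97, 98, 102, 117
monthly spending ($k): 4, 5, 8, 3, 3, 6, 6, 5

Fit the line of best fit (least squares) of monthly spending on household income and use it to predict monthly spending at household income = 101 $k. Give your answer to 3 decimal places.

n = 8, Σx = 681, Σy = 40, Σxy = 3414, Σx² = 61025
Sxx = Σx² − (Σx)²/n = 61025 − 57970.125 = 3054.875
Sxy = Σxy − (Σx)(Σy)/n = 3414 − 3405 = 9
b = Sxy/Sxx = 9/3054.875 = 0.002946
a = ȳ − b·x̄ = 5 − 0.002946·85.125 = 4.749212
ŷ(101) = a + b·101 = 4.749212 + 0.002946·101 = 5.046770

5.047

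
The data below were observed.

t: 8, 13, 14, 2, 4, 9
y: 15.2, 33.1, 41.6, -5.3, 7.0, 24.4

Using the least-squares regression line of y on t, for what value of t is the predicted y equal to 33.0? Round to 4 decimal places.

12.1612

n = 6, Σx = 50, Σy = 116, Σxy = 1371.3, Σx² = 530
Sxx = Σx² − (Σx)²/n = 530 − 416.666667 = 113.333333
Sxy = Σxy − (Σx)(Σy)/n = 1371.3 − 966.666667 = 404.633333
b = Sxy/Sxx = 404.633333/113.333333 = 3.570294
a = ȳ − b·x̄ = 19.333333 − 3.570294·8.333333 = -10.419118
Set a + b·x = 33.0: x = (33.0 − (-10.419118)) / 3.570294 = 12.161216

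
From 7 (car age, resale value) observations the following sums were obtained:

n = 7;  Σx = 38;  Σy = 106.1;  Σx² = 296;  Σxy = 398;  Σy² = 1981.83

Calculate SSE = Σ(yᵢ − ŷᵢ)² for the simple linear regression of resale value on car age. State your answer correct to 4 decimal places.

Sxx = Σx² − (Σx)²/n = 296 − 206.285714 = 89.714286
Sxy = Σxy − (Σx)(Σy)/n = 398 − 575.971429 = -177.971429
Syy = Σy² − (Σy)²/n = 1981.83 − 1608.172857 = 373.657143
b = Sxy/Sxx = -177.971429/89.714286 = -1.983758
SSE = Syy − b·Sxy = 373.657143 − (-1.983758)·(-177.971429) = 20.604904

20.6049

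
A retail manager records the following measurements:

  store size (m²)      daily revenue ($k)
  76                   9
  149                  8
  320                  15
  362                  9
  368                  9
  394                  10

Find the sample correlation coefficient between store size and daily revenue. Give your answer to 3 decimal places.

0.296

n = 6, Σx = 1669, Σy = 60, Σxy = 17186, Σx² = 552081, Σy² = 632
Sxx = Σx² − (Σx)²/n = 552081 − 464260.166667 = 87820.833333
Sxy = Σxy − (Σx)(Σy)/n = 17186 − 16690 = 496
Syy = Σy² − (Σy)²/n = 632 − 600 = 32
r = Sxy/√(Sxx·Syy) = 496/√(2810266.666667) = 496/1676.385000 = 0.295875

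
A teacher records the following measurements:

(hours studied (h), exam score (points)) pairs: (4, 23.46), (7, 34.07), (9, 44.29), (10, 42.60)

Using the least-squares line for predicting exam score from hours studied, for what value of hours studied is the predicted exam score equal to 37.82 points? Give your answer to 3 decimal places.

n = 4, Σx = 30, Σy = 144.42, Σxy = 1156.94, Σx² = 246
Sxx = Σx² − (Σx)²/n = 246 − 225 = 21
Sxy = Σxy − (Σx)(Σy)/n = 1156.94 − 1083.15 = 73.79
b = Sxy/Sxx = 73.79/21 = 3.513810
a = ȳ − b·x̄ = 36.105 − 3.513810·7.5 = 9.751429
Set a + b·x = 37.82: x = (37.82 − 9.751429) / 3.513810 = 7.988074

7.988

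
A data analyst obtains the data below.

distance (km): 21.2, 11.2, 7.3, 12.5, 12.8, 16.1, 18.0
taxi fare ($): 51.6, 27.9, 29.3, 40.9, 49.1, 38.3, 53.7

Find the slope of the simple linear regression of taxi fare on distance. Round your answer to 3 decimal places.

n = 7, Σx = 99.1, Σy = 290.8, Σxy = 4343.25, Σx² = 1531.47
Sxx = Σx² − (Σx)²/n = 1531.47 − 1402.972857 = 128.497143
Sxy = Σxy − (Σx)(Σy)/n = 4343.25 − 4116.897143 = 226.352857
b = Sxy/Sxx = 226.352857/128.497143 = 1.761540

1.762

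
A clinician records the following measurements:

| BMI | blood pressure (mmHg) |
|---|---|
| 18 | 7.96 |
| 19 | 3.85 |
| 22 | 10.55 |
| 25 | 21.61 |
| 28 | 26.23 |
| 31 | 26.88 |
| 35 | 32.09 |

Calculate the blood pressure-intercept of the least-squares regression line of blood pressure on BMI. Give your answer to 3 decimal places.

n = 7, Σx = 178, Σy = 129.17, Σxy = 3679.65, Σx² = 4764
Sxx = Σx² − (Σx)²/n = 4764 − 4526.285714 = 237.714286
Sxy = Σxy − (Σx)(Σy)/n = 3679.65 − 3284.608571 = 395.041429
b = Sxy/Sxx = 395.041429/237.714286 = 1.661833
a = ȳ − b·x̄ = 18.452857 − 1.661833·25.428571 = -23.805180

-23.805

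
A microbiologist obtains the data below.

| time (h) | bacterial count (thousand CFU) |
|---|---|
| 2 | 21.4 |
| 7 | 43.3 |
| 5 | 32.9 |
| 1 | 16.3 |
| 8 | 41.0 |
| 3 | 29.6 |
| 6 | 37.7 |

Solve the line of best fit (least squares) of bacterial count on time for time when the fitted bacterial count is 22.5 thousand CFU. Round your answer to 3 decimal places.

2.067

n = 7, Σx = 32, Σy = 222.2, Σxy = 1169.7, Σx² = 188
Sxx = Σx² − (Σx)²/n = 188 − 146.285714 = 41.714286
Sxy = Σxy − (Σx)(Σy)/n = 1169.7 − 1015.771429 = 153.928571
b = Sxy/Sxx = 153.928571/41.714286 = 3.690068
a = ȳ − b·x̄ = 31.742857 − 3.690068·4.571429 = 14.873973
Set a + b·x = 22.5: x = (22.5 − 14.873973) / 3.690068 = 2.066636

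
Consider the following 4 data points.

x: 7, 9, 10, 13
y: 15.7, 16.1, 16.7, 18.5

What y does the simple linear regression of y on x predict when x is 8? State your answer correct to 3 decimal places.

n = 4, Σx = 39, Σy = 67, Σxy = 662.3, Σx² = 399
Sxx = Σx² − (Σx)²/n = 399 − 380.25 = 18.75
Sxy = Σxy − (Σx)(Σy)/n = 662.3 − 653.25 = 9.05
b = Sxy/Sxx = 9.05/18.75 = 0.482667
a = ȳ − b·x̄ = 16.75 − 0.482667·9.75 = 12.044
ŷ(8) = a + b·8 = 12.044 + 0.482667·8 = 15.905333

15.905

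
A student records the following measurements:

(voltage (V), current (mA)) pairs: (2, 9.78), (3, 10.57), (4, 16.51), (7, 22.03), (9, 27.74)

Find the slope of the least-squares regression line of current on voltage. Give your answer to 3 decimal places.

n = 5, Σx = 25, Σy = 86.63, Σxy = 521.18, Σx² = 159
Sxx = Σx² − (Σx)²/n = 159 − 125 = 34
Sxy = Σxy − (Σx)(Σy)/n = 521.18 − 433.15 = 88.03
b = Sxy/Sxx = 88.03/34 = 2.589118

2.589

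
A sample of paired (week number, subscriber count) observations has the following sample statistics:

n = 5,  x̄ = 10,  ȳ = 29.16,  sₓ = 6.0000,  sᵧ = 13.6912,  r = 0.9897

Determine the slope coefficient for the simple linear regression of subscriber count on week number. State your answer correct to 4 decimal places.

2.2584

b = r · sᵧ/sₓ = 0.9897 · 13.6912/6 = 2.258363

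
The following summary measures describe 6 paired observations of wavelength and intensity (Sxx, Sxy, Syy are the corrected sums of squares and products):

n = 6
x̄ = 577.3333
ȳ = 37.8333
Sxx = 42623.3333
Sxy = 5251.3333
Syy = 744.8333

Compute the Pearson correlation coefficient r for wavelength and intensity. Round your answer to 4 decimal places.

r = Sxy/√(Sxx·Syy) = 5251.3333/√(31747277.998839) = 5251.3333/5634.472291 = 0.932001

0.9320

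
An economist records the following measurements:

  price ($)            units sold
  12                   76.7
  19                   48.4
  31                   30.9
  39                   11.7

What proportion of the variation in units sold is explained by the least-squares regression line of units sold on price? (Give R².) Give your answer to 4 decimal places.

0.9622

n = 4, Σx = 101, Σy = 167.7, Σxy = 3254.2, Σx² = 2987, Σy² = 9317.15
Sxx = Σx² − (Σx)²/n = 2987 − 2550.25 = 436.75
Sxy = Σxy − (Σx)(Σy)/n = 3254.2 − 4234.425 = -980.225
Syy = Σy² − (Σy)²/n = 9317.15 − 7030.8225 = 2286.3275
R² = Sxy²/(Sxx·Syy) = (-980.225)²/(436.75·2286.3275) = 0.962233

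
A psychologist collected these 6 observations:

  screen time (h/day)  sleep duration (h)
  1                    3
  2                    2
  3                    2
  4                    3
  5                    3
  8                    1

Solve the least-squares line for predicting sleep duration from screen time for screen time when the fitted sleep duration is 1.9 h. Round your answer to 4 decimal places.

n = 6, Σx = 23, Σy = 14, Σxy = 48, Σx² = 119
Sxx = Σx² − (Σx)²/n = 119 − 88.166667 = 30.833333
Sxy = Σxy − (Σx)(Σy)/n = 48 − 53.666667 = -5.666667
b = Sxy/Sxx = -5.666667/30.833333 = -0.183784
a = ȳ − b·x̄ = 2.333333 − (-0.183784)·3.833333 = 3.037838
Set a + b·x = 1.9: x = (1.9 − 3.037838) / (-0.183784) = 6.191176

6.1912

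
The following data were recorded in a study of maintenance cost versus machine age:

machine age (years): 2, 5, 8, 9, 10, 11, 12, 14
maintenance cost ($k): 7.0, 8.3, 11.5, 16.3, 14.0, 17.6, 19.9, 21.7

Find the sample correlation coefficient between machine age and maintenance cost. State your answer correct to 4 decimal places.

n = 8, Σx = 71, Σy = 116.3, Σxy = 1170.4, Σx² = 735, Σy² = 1888.49
Sxx = Σx² − (Σx)²/n = 735 − 630.125 = 104.875
Sxy = Σxy − (Σx)(Σy)/n = 1170.4 − 1032.1625 = 138.2375
Syy = Σy² − (Σy)²/n = 1888.49 − 1690.71125 = 197.77875
r = Sxy/√(Sxx·Syy) = 138.2375/√(20742.046406) = 138.2375/144.020993 = 0.959843

0.9598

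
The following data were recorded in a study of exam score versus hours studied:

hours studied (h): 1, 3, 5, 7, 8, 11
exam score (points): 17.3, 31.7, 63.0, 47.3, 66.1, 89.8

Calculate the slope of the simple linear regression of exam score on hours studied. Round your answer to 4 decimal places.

6.7316

n = 6, Σx = 35, Σy = 315.2, Σxy = 2275.1, Σx² = 269
Sxx = Σx² − (Σx)²/n = 269 − 204.166667 = 64.833333
Sxy = Σxy − (Σx)(Σy)/n = 2275.1 − 1838.666667 = 436.433333
b = Sxy/Sxx = 436.433333/64.833333 = 6.731620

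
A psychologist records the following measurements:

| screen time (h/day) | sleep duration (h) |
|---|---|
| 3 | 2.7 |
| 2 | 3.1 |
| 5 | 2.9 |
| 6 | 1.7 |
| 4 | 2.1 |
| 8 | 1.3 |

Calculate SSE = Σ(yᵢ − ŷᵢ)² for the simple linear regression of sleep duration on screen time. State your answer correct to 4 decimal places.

0.6931

n = 6, Σx = 28, Σy = 13.8, Σxy = 57.8, Σx² = 154, Σy² = 34.3
Sxx = Σx² − (Σx)²/n = 154 − 130.666667 = 23.333333
Sxy = Σxy − (Σx)(Σy)/n = 57.8 − 64.4 = -6.6
Syy = Σy² − (Σy)²/n = 34.3 − 31.74 = 2.56
b = Sxy/Sxx = -6.6/23.333333 = -0.282857
SSE = Syy − b·Sxy = 2.56 − (-0.282857)·(-6.6) = 0.693143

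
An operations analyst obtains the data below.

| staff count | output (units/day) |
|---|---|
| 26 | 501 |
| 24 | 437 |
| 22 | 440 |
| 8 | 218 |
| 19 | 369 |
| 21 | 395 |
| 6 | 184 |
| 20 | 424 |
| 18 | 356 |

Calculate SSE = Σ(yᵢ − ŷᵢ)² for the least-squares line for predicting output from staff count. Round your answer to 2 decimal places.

2063.71

n = 9, Σx = 164, Σy = 3324, Σxy = 66236, Σx² = 3362, Σy² = 1315648
Sxx = Σx² − (Σx)²/n = 3362 − 2988.444444 = 373.555556
Sxy = Σxy − (Σx)(Σy)/n = 66236 − 60570.666667 = 5665.333333
Syy = Σy² − (Σy)²/n = 1315648 − 1227664 = 87984
b = Sxy/Sxx = 5665.333333/373.555556 = 15.165973
SSE = Syy − b·Sxy = 87984 − 15.165973·5665.333333 = 2063.709697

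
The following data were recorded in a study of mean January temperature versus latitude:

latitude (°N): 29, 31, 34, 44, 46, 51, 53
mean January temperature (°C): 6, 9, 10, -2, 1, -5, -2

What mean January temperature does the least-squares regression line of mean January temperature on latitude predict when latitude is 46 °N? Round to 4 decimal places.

-0.2042

n = 7, Σx = 288, Σy = 17, Σxy = 390, Σx² = 12420
Sxx = Σx² − (Σx)²/n = 12420 − 11849.142857 = 570.857143
Sxy = Σxy − (Σx)(Σy)/n = 390 − 699.428571 = -309.428571
b = Sxy/Sxx = -309.428571/570.857143 = -0.542042
a = ȳ − b·x̄ = 2.428571 − (-0.542042)·41.142857 = 24.729730
ŷ(46) = a + b·46 = 24.729730 + (-0.542042)·46 = -0.204204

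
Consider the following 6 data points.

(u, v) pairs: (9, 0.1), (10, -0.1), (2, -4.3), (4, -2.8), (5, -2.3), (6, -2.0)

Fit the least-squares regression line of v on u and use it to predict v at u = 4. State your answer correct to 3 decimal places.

n = 6, Σx = 36, Σy = -11.4, Σxy = -43.4, Σx² = 262
Sxx = Σx² − (Σx)²/n = 262 − 216 = 46
Sxy = Σxy − (Σx)(Σy)/n = -43.4 − (-68.4) = 25
b = Sxy/Sxx = 25/46 = 0.543478
a = ȳ − b·x̄ = -1.9 − 0.543478·6 = -5.160870
ŷ(4) = a + b·4 = -5.160870 + 0.543478·4 = -2.986957

-2.987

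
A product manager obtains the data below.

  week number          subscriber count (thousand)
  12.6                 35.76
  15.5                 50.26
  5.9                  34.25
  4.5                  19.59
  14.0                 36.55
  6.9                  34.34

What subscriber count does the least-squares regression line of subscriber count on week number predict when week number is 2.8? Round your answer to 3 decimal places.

n = 6, Σx = 59.4, Σy = 210.75, Σxy = 2268.482, Σx² = 697.68
Sxx = Σx² − (Σx)²/n = 697.68 − 588.06 = 109.62
Sxy = Σxy − (Σx)(Σy)/n = 2268.482 − 2086.425 = 182.057
b = Sxy/Sxx = 182.057/109.62 = 1.660801
a = ȳ − b·x̄ = 35.125 − 1.660801·9.9 = 18.683071
ŷ(2.8) = a + b·2.8 = 18.683071 + 1.660801·2.8 = 23.333313

23.333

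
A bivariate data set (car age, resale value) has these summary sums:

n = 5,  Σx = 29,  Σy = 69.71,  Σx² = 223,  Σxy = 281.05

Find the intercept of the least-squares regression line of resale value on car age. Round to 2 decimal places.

26.99

Sxx = Σx² − (Σx)²/n = 223 − 168.2 = 54.8
Sxy = Σxy − (Σx)(Σy)/n = 281.05 − 404.318 = -123.268
b = Sxy/Sxx = -123.268/54.8 = -2.249416
a = ȳ − b·x̄ = 13.942 − (-2.249416)·5.8 = 26.988613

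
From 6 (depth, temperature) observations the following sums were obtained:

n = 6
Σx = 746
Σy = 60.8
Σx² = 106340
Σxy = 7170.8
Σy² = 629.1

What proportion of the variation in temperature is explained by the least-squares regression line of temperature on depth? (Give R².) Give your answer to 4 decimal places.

Sxx = Σx² − (Σx)²/n = 106340 − 92752.666667 = 13587.333333
Sxy = Σxy − (Σx)(Σy)/n = 7170.8 − 7559.466667 = -388.666667
Syy = Σy² − (Σy)²/n = 629.1 − 616.106667 = 12.993333
R² = Sxy²/(Sxx·Syy) = (-388.666667)²/(13587.333333·12.993333) = 0.855657

0.8557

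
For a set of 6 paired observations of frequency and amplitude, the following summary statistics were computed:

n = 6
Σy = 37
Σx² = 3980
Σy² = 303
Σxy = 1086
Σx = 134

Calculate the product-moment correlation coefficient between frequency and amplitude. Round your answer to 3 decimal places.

0.955

Sxx = Σx² − (Σx)²/n = 3980 − 2992.666667 = 987.333333
Sxy = Σxy − (Σx)(Σy)/n = 1086 − 826.333333 = 259.666667
Syy = Σy² − (Σy)²/n = 303 − 228.166667 = 74.833333
r = Sxy/√(Sxx·Syy) = 259.666667/√(73885.444444) = 259.666667/271.818771 = 0.955293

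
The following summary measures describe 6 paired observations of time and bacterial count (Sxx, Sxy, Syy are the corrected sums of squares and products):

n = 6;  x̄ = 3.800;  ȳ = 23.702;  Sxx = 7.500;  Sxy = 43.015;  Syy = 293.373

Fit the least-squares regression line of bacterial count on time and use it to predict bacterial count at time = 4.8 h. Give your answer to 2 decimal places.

29.44

b = Sxy/Sxx = 43.015/7.5 = 5.735333
a = ȳ − b·x̄ = 23.702 − 5.735333·3.8 = 1.907733
ŷ(4.8) = a + b·4.8 = 1.907733 + 5.735333·4.8 = 29.437333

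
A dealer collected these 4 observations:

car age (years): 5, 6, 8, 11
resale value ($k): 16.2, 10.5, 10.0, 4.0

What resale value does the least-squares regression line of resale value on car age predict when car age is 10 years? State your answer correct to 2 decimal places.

n = 4, Σx = 30, Σy = 40.7, Σxy = 268, Σx² = 246
Sxx = Σx² − (Σx)²/n = 246 − 225 = 21
Sxy = Σxy − (Σx)(Σy)/n = 268 − 305.25 = -37.25
b = Sxy/Sxx = -37.25/21 = -1.773810
a = ȳ − b·x̄ = 10.175 − (-1.773810)·7.5 = 23.478571
ŷ(10) = a + b·10 = 23.478571 + (-1.773810)·10 = 5.740476

5.74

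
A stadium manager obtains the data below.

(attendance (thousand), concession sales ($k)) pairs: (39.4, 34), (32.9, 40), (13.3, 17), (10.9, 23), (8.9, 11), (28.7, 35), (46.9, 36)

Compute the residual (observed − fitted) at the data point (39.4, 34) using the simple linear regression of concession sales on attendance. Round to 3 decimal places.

n = 7, Σx = 181, Σy = 196, Σxy = 5923.2, Σx² = 6032.98
Sxx = Σx² − (Σx)²/n = 6032.98 − 4680.142857 = 1352.837143
Sxy = Σxy − (Σx)(Σy)/n = 5923.2 − 5068 = 855.2
b = Sxy/Sxx = 855.2/1352.837143 = 0.632153
a = ȳ − b·x̄ = 28 − 0.632153·25.857143 = 11.654331
ŷ(39.4) = 11.654331 + 0.632153·39.4 = 36.561157
residual = y − ŷ = 34 − 36.561157 = -2.561157

-2.561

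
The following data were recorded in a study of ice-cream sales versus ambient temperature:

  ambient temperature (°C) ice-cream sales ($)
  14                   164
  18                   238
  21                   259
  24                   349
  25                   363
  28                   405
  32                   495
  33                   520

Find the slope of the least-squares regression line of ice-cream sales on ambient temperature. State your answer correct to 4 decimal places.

18.7352

n = 8, Σx = 195, Σy = 2793, Σxy = 73810, Σx² = 5059
Sxx = Σx² − (Σx)²/n = 5059 − 4753.125 = 305.875
Sxy = Σxy − (Σx)(Σy)/n = 73810 − 68079.375 = 5730.625
b = Sxy/Sxx = 5730.625/305.875 = 18.735186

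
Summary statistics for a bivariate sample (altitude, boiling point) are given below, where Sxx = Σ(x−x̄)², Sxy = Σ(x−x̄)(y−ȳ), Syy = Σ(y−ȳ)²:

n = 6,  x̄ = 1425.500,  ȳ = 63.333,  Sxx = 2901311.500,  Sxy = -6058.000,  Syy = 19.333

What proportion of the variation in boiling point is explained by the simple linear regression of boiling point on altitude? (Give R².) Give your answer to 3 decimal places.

0.654

R² = Sxy²/(Sxx·Syy) = (-6058)²/(2901311.5·19.333) = 0.654282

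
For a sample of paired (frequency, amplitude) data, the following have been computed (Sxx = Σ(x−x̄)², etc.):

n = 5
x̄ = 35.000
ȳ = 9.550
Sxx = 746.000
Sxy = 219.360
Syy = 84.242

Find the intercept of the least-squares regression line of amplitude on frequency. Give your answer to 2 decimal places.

-0.74

b = Sxy/Sxx = 219.36/746 = 0.294048
a = ȳ − b·x̄ = 9.55 − 0.294048·35 = -0.741689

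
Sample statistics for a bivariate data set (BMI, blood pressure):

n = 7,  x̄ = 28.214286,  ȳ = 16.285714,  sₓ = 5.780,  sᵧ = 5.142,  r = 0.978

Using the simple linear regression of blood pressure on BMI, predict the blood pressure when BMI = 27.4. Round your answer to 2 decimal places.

b = r · sᵧ/sₓ = 0.978 · 5.142/5.78 = 0.870048
a = ȳ − b·x̄ = 16.285714 − 0.870048·28.214286 = -8.262062
ŷ(27.4) = a + b·27.4 = -8.262062 + 0.870048·27.4 = 15.577246

15.58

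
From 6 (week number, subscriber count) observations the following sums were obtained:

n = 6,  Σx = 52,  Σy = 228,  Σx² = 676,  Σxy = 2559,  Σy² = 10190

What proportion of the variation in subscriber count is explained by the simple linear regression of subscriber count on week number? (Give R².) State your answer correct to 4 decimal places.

0.9885

Sxx = Σx² − (Σx)²/n = 676 − 450.666667 = 225.333333
Sxy = Σxy − (Σx)(Σy)/n = 2559 − 1976 = 583
Syy = Σy² − (Σy)²/n = 10190 − 8664 = 1526
R² = Sxy²/(Sxx·Syy) = (583)²/(225.333333·1526) = 0.988456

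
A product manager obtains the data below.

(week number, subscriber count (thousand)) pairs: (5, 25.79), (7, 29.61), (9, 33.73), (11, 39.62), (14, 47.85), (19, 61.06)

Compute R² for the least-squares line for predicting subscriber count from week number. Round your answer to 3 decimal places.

0.996

n = 6, Σx = 65, Σy = 237.66, Σxy = 2905.65, Σx² = 833, Σy² = 10267.2796
Sxx = Σx² − (Σx)²/n = 833 − 704.166667 = 128.833333
Sxy = Σxy − (Σx)(Σy)/n = 2905.65 − 2574.65 = 331
Syy = Σy² − (Σy)²/n = 10267.2796 − 9413.7126 = 853.567
R² = Sxy²/(Sxx·Syy) = (331)²/(128.833333·853.567) = 0.996300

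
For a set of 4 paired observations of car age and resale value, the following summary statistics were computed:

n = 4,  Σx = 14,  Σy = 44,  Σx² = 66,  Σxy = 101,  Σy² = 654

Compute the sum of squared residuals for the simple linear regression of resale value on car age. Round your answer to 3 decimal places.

Sxx = Σx² − (Σx)²/n = 66 − 49 = 17
Sxy = Σxy − (Σx)(Σy)/n = 101 − 154 = -53
Syy = Σy² − (Σy)²/n = 654 − 484 = 170
b = Sxy/Sxx = -53/17 = -3.117647
SSE = Syy − b·Sxy = 170 − (-3.117647)·(-53) = 4.764706

4.765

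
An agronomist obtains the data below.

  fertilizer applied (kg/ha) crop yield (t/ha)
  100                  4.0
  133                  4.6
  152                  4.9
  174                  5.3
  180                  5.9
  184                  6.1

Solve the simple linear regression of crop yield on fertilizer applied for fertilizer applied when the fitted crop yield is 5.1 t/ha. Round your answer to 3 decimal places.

152.412

n = 6, Σx = 923, Σy = 30.8, Σxy = 4863.2, Σx² = 147325
Sxx = Σx² − (Σx)²/n = 147325 − 141988.166667 = 5336.833333
Sxy = Σxy − (Σx)(Σy)/n = 4863.2 − 4738.066667 = 125.133333
b = Sxy/Sxx = 125.133333/5336.833333 = 0.023447
a = ȳ − b·x̄ = 5.133333 − 0.023447·153.833333 = 1.526386
Set a + b·x = 5.1: x = (5.1 − 1.526386) / 0.023447 = 152.411694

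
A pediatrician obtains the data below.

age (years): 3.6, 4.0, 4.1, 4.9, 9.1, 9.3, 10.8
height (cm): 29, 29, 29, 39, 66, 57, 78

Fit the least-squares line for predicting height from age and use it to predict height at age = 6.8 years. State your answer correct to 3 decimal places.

48.384

n = 7, Σx = 45.8, Σy = 327, Σxy = 2503.5, Σx² = 355.72
Sxx = Σx² − (Σx)²/n = 355.72 − 299.662857 = 56.057143
Sxy = Σxy − (Σx)(Σy)/n = 2503.5 − 2139.514286 = 363.985714
b = Sxy/Sxx = 363.985714/56.057143 = 6.493119
a = ȳ − b·x̄ = 46.714286 − 6.493119·6.542857 = 4.230734
ŷ(6.8) = a + b·6.8 = 4.230734 + 6.493119·6.8 = 48.383945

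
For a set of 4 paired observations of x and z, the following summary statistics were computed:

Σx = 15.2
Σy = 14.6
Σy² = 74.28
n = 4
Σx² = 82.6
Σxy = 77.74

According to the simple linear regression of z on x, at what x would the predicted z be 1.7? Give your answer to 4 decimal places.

1.6240

Sxx = Σx² − (Σx)²/n = 82.6 − 57.76 = 24.84
Sxy = Σxy − (Σx)(Σy)/n = 77.74 − 55.48 = 22.26
b = Sxy/Sxx = 22.26/24.84 = 0.896135
a = ȳ − b·x̄ = 3.65 − 0.896135·3.8 = 0.244686
Set a + b·x = 1.7: x = (1.7 − 0.244686) / 0.896135 = 1.623989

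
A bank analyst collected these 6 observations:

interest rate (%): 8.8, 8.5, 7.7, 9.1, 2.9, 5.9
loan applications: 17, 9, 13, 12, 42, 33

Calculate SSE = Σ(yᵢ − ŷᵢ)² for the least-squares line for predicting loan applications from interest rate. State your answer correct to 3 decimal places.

n = 6, Σx = 42.9, Σy = 126, Σxy = 751.9, Σx² = 335.01, Σy² = 3536
Sxx = Σx² − (Σx)²/n = 335.01 − 306.735 = 28.275
Sxy = Σxy − (Σx)(Σy)/n = 751.9 − 900.9 = -149
Syy = Σy² − (Σy)²/n = 3536 − 2646 = 890
b = Sxy/Sxx = -149/28.275 = -5.269673
SSE = Syy − b·Sxy = 890 − (-5.269673)·(-149) = 104.818744

104.819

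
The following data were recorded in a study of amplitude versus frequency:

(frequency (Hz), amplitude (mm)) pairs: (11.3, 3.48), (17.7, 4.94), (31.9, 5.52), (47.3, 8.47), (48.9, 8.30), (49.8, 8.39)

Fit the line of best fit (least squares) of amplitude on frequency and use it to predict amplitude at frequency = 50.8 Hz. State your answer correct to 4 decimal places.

n = 6, Σx = 206.9, Σy = 39.1, Σxy = 1527.173, Σx² = 8567.13
Sxx = Σx² − (Σx)²/n = 8567.13 − 7134.601667 = 1432.528333
Sxy = Σxy − (Σx)(Σy)/n = 1527.173 − 1348.298333 = 178.874667
b = Sxy/Sxx = 178.874667/1432.528333 = 0.124866
a = ȳ − b·x̄ = 6.516667 − 0.124866·34.483333 = 2.210857
ŷ(50.8) = a + b·50.8 = 2.210857 + 0.124866·50.8 = 8.554070

8.5541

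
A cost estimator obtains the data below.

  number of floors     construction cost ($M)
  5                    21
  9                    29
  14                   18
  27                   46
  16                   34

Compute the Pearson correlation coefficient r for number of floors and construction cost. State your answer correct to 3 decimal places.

0.812

n = 5, Σx = 71, Σy = 148, Σxy = 2404, Σx² = 1287, Σy² = 4878
Sxx = Σx² − (Σx)²/n = 1287 − 1008.2 = 278.8
Sxy = Σxy − (Σx)(Σy)/n = 2404 − 2101.6 = 302.4
Syy = Σy² − (Σy)²/n = 4878 − 4380.8 = 497.2
r = Sxy/√(Sxx·Syy) = 302.4/√(138619.36) = 302.4/372.316210 = 0.812213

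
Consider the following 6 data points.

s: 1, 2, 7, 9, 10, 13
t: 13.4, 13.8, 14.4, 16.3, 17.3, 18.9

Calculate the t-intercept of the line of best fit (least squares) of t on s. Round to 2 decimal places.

12.60

n = 6, Σx = 42, Σy = 94.1, Σxy = 707.2, Σx² = 404
Sxx = Σx² − (Σx)²/n = 404 − 294 = 110
Sxy = Σxy − (Σx)(Σy)/n = 707.2 − 658.7 = 48.5
b = Sxy/Sxx = 48.5/110 = 0.440909
a = ȳ − b·x̄ = 15.683333 − 0.440909·7 = 12.596970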